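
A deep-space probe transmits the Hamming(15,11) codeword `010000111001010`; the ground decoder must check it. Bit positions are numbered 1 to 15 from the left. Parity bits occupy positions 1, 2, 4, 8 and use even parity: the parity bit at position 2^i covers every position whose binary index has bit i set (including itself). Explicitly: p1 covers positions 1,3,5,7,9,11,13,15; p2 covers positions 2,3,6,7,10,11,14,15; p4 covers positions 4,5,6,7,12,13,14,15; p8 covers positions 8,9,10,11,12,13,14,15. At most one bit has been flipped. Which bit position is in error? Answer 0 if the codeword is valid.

6

s1: b1⊕b3⊕b5⊕b7⊕b9⊕b11⊕b13⊕b15 = 0⊕0⊕0⊕1⊕1⊕0⊕0⊕0 = 0
s2: b2⊕b3⊕b6⊕b7⊕b10⊕b11⊕b14⊕b15 = 1⊕0⊕0⊕1⊕0⊕0⊕1⊕0 = 1
s4: b4⊕b5⊕b6⊕b7⊕b12⊕b13⊕b14⊕b15 = 0⊕0⊕0⊕1⊕1⊕0⊕1⊕0 = 1
s8: b8⊕b9⊕b10⊕b11⊕b12⊕b13⊕b14⊕b15 = 1⊕1⊕0⊕0⊕1⊕0⊕1⊕0 = 0
Syndrome (s8...s1) = 0110 → position 6.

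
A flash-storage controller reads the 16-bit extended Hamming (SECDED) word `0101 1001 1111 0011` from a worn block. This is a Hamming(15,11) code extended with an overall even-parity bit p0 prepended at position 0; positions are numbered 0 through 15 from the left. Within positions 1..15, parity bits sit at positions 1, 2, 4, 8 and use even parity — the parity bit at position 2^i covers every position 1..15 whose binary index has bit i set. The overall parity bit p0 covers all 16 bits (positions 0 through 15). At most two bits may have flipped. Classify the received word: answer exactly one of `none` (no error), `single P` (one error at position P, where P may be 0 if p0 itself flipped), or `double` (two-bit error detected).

s1: b1⊕b3⊕b5⊕b7⊕b9⊕b11⊕b13⊕b15 = 1⊕1⊕0⊕1⊕1⊕1⊕0⊕1 = 0
s2: b2⊕b3⊕b6⊕b7⊕b10⊕b11⊕b14⊕b15 = 0⊕1⊕0⊕1⊕1⊕1⊕1⊕1 = 0
s4: b4⊕b5⊕b6⊕b7⊕b12⊕b13⊕b14⊕b15 = 1⊕0⊕0⊕1⊕0⊕0⊕1⊕1 = 0
s8: b8⊕b9⊕b10⊕b11⊕b12⊕b13⊕b14⊕b15 = 1⊕1⊕1⊕1⊕0⊕0⊕1⊕1 = 0
Syndrome (s8...s1) = 0000 → position 0 (no error).
Overall parity (XOR of all 16 bits, including p0): 0⊕1⊕0⊕1⊕1⊕0⊕0⊕1⊕1⊕1⊕1⊕1⊕0⊕0⊕1⊕1 = 0
Overall=0, syndrome position=0 → no error.

none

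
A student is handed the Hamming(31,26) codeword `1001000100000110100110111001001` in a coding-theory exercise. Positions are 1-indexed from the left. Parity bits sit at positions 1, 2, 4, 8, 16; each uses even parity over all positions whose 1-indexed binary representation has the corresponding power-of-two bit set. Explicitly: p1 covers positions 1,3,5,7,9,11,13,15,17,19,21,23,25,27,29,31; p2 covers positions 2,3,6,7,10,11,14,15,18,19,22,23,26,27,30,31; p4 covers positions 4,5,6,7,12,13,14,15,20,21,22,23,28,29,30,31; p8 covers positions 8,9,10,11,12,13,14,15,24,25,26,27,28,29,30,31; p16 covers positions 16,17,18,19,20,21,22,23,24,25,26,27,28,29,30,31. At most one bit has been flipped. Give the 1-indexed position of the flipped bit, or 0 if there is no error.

9

s1: b1⊕b3⊕b5⊕b7⊕b9⊕b11⊕b13⊕b15⊕b17⊕b19⊕b21⊕b23⊕b25⊕b27⊕b29⊕b31 = 1⊕0⊕0⊕0⊕0⊕0⊕0⊕1⊕1⊕0⊕1⊕1⊕1⊕0⊕0⊕1 = 1
s2: b2⊕b3⊕b6⊕b7⊕b10⊕b11⊕b14⊕b15⊕b18⊕b19⊕b22⊕b23⊕b26⊕b27⊕b30⊕b31 = 0⊕0⊕0⊕0⊕0⊕0⊕1⊕1⊕0⊕0⊕0⊕1⊕0⊕0⊕0⊕1 = 0
s4: b4⊕b5⊕b6⊕b7⊕b12⊕b13⊕b14⊕b15⊕b20⊕b21⊕b22⊕b23⊕b28⊕b29⊕b30⊕b31 = 1⊕0⊕0⊕0⊕0⊕0⊕1⊕1⊕1⊕1⊕0⊕1⊕1⊕0⊕0⊕1 = 0
s8: b8⊕b9⊕b10⊕b11⊕b12⊕b13⊕b14⊕b15⊕b24⊕b25⊕b26⊕b27⊕b28⊕b29⊕b30⊕b31 = 1⊕0⊕0⊕0⊕0⊕0⊕1⊕1⊕1⊕1⊕0⊕0⊕1⊕0⊕0⊕1 = 1
s16: b16⊕b17⊕b18⊕b19⊕b20⊕b21⊕b22⊕b23⊕b24⊕b25⊕b26⊕b27⊕b28⊕b29⊕b30⊕b31 = 0⊕1⊕0⊕0⊕1⊕1⊕0⊕1⊕1⊕1⊕0⊕0⊕1⊕0⊕0⊕1 = 0
Syndrome (s16...s1) = 01001 → position 9.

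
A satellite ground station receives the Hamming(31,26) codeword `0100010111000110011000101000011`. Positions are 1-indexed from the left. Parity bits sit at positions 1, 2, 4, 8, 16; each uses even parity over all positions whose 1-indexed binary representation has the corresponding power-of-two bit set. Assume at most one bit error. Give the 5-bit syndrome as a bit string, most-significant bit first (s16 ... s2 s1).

00000

s1: b1⊕b3⊕b5⊕b7⊕b9⊕b11⊕b13⊕b15⊕b17⊕b19⊕b21⊕b23⊕b25⊕b27⊕b29⊕b31 = 0⊕0⊕0⊕0⊕1⊕0⊕0⊕1⊕0⊕1⊕0⊕1⊕1⊕0⊕0⊕1 = 0
s2: b2⊕b3⊕b6⊕b7⊕b10⊕b11⊕b14⊕b15⊕b18⊕b19⊕b22⊕b23⊕b26⊕b27⊕b30⊕b31 = 1⊕0⊕1⊕0⊕1⊕0⊕1⊕1⊕1⊕1⊕0⊕1⊕0⊕0⊕1⊕1 = 0
s4: b4⊕b5⊕b6⊕b7⊕b12⊕b13⊕b14⊕b15⊕b20⊕b21⊕b22⊕b23⊕b28⊕b29⊕b30⊕b31 = 0⊕0⊕1⊕0⊕0⊕0⊕1⊕1⊕0⊕0⊕0⊕1⊕0⊕0⊕1⊕1 = 0
s8: b8⊕b9⊕b10⊕b11⊕b12⊕b13⊕b14⊕b15⊕b24⊕b25⊕b26⊕b27⊕b28⊕b29⊕b30⊕b31 = 1⊕1⊕1⊕0⊕0⊕0⊕1⊕1⊕0⊕1⊕0⊕0⊕0⊕0⊕1⊕1 = 0
s16: b16⊕b17⊕b18⊕b19⊕b20⊕b21⊕b22⊕b23⊕b24⊕b25⊕b26⊕b27⊕b28⊕b29⊕b30⊕b31 = 0⊕0⊕1⊕1⊕0⊕0⊕0⊕1⊕0⊕1⊕0⊕0⊕0⊕0⊕1⊕1 = 0
Syndrome (s16...s1) = 00000 → position 0 (no error).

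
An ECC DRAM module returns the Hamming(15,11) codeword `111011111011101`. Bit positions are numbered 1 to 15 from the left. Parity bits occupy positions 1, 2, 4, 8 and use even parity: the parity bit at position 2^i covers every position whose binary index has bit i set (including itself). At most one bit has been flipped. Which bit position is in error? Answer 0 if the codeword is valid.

0

s1: b1⊕b3⊕b5⊕b7⊕b9⊕b11⊕b13⊕b15 = 1⊕1⊕1⊕1⊕1⊕1⊕1⊕1 = 0
s2: b2⊕b3⊕b6⊕b7⊕b10⊕b11⊕b14⊕b15 = 1⊕1⊕1⊕1⊕0⊕1⊕0⊕1 = 0
s4: b4⊕b5⊕b6⊕b7⊕b12⊕b13⊕b14⊕b15 = 0⊕1⊕1⊕1⊕1⊕1⊕0⊕1 = 0
s8: b8⊕b9⊕b10⊕b11⊕b12⊕b13⊕b14⊕b15 = 1⊕1⊕0⊕1⊕1⊕1⊕0⊕1 = 0
Syndrome (s8...s1) = 0000 → position 0 (no error).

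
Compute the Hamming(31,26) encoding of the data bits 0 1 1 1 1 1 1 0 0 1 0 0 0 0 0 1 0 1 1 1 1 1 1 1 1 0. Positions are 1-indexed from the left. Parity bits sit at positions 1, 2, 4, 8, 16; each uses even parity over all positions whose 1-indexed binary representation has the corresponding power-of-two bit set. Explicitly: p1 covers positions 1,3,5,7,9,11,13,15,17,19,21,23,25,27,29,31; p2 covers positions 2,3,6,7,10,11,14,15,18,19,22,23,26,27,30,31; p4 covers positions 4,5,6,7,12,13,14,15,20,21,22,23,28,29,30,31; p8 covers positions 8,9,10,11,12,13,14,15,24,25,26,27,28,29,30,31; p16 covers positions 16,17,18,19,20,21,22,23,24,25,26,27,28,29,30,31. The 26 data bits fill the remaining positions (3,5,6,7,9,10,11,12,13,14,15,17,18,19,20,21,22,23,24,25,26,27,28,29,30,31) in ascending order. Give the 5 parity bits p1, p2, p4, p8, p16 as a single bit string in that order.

Place data bits at non-power-of-two positions: b3=0, b5=1, b6=1, b7=1, b9=1, b10=1, b11=1, b12=0, b13=0, b14=1, b15=0, b17=0, b18=0, b19=0, b20=0, b21=1, b22=0, b23=1, b24=1, b25=1, b26=1, b27=1, b28=1, b29=1, b30=1, b31=0.
p1 = XOR of data positions {3,5,7,9,11,13,15,17,19,21,23,25,27,29,31} = 0⊕1⊕1⊕1⊕1⊕0⊕0⊕0⊕0⊕1⊕1⊕1⊕1⊕1⊕0 = 1
p2 = XOR of data positions {3,6,7,10,11,14,15,18,19,22,23,26,27,30,31} = 0⊕1⊕1⊕1⊕1⊕1⊕0⊕0⊕0⊕0⊕1⊕1⊕1⊕1⊕0 = 1
p4 = XOR of data positions {5,6,7,12,13,14,15,20,21,22,23,28,29,30,31} = 1⊕1⊕1⊕0⊕0⊕1⊕0⊕0⊕1⊕0⊕1⊕1⊕1⊕1⊕0 = 1
p8 = XOR of data positions {9,10,11,12,13,14,15,24,25,26,27,28,29,30,31} = 1⊕1⊕1⊕0⊕0⊕1⊕0⊕1⊕1⊕1⊕1⊕1⊕1⊕1⊕0 = 1
p16 = XOR of data positions {17,18,19,20,21,22,23,24,25,26,27,28,29,30,31} = 0⊕0⊕0⊕0⊕1⊕0⊕1⊕1⊕1⊕1⊕1⊕1⊕1⊕1⊕0 = 1
Parity bits p1,p2,p4,p8,p16 = 11111

11111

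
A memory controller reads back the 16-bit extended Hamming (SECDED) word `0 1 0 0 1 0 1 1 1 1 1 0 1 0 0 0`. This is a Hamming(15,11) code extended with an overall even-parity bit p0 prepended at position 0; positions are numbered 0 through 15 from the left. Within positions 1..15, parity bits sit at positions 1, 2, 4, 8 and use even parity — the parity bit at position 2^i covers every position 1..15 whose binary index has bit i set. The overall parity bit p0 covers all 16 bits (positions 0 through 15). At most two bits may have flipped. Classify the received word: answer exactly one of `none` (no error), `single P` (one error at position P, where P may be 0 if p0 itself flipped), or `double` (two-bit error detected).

s1: b1⊕b3⊕b5⊕b7⊕b9⊕b11⊕b13⊕b15 = 1⊕0⊕0⊕1⊕1⊕0⊕0⊕0 = 1
s2: b2⊕b3⊕b6⊕b7⊕b10⊕b11⊕b14⊕b15 = 0⊕0⊕1⊕1⊕1⊕0⊕0⊕0 = 1
s4: b4⊕b5⊕b6⊕b7⊕b12⊕b13⊕b14⊕b15 = 1⊕0⊕1⊕1⊕1⊕0⊕0⊕0 = 0
s8: b8⊕b9⊕b10⊕b11⊕b12⊕b13⊕b14⊕b15 = 1⊕1⊕1⊕0⊕1⊕0⊕0⊕0 = 0
Syndrome (s8...s1) = 0011 → position 3.
Overall parity (XOR of all 16 bits, including p0): 0⊕1⊕0⊕0⊕1⊕0⊕1⊕1⊕1⊕1⊕1⊕0⊕1⊕0⊕0⊕0 = 0
Overall=0, syndrome position=3 → double-bit error detected (uncorrectable).

double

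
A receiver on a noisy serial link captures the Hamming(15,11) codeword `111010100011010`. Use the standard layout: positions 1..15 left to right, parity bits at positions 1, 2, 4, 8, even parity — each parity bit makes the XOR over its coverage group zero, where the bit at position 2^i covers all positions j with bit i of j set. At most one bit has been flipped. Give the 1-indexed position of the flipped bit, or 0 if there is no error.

s1: b1⊕b3⊕b5⊕b7⊕b9⊕b11⊕b13⊕b15 = 1⊕1⊕1⊕1⊕0⊕1⊕0⊕0 = 1
s2: b2⊕b3⊕b6⊕b7⊕b10⊕b11⊕b14⊕b15 = 1⊕1⊕0⊕1⊕0⊕1⊕1⊕0 = 1
s4: b4⊕b5⊕b6⊕b7⊕b12⊕b13⊕b14⊕b15 = 0⊕1⊕0⊕1⊕1⊕0⊕1⊕0 = 0
s8: b8⊕b9⊕b10⊕b11⊕b12⊕b13⊕b14⊕b15 = 0⊕0⊕0⊕1⊕1⊕0⊕1⊕0 = 1
Syndrome (s8...s1) = 1011 → position 11.

11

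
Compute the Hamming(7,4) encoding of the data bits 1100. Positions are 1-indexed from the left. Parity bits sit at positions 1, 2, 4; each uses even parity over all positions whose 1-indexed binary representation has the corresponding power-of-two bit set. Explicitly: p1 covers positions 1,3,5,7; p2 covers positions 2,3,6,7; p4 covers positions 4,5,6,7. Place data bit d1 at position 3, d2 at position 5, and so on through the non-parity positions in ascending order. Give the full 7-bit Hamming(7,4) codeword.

Place data bits at non-power-of-two positions: b3=1, b5=1, b6=0, b7=0.
p1 = XOR of data positions {3,5,7} = 1⊕1⊕0 = 0
p2 = XOR of data positions {3,6,7} = 1⊕0⊕0 = 1
p4 = XOR of data positions {5,6,7} = 1⊕0⊕0 = 1
Codeword b1..b7 = 0111100

0111100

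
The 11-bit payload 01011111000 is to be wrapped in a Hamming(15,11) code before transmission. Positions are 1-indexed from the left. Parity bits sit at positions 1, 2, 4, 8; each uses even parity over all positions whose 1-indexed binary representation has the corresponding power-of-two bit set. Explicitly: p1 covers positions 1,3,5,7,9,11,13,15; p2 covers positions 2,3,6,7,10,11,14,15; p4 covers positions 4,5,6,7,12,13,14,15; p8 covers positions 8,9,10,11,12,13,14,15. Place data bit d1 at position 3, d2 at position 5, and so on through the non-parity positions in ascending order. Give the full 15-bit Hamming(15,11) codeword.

Place data bits at non-power-of-two positions: b3=0, b5=1, b6=0, b7=1, b9=1, b10=1, b11=1, b12=1, b13=0, b14=0, b15=0.
p1 = XOR of data positions {3,5,7,9,11,13,15} = 0⊕1⊕1⊕1⊕1⊕0⊕0 = 0
p2 = XOR of data positions {3,6,7,10,11,14,15} = 0⊕0⊕1⊕1⊕1⊕0⊕0 = 1
p4 = XOR of data positions {5,6,7,12,13,14,15} = 1⊕0⊕1⊕1⊕0⊕0⊕0 = 1
p8 = XOR of data positions {9,10,11,12,13,14,15} = 1⊕1⊕1⊕1⊕0⊕0⊕0 = 0
Codeword b1..b15 = 010110101111000

010110101111000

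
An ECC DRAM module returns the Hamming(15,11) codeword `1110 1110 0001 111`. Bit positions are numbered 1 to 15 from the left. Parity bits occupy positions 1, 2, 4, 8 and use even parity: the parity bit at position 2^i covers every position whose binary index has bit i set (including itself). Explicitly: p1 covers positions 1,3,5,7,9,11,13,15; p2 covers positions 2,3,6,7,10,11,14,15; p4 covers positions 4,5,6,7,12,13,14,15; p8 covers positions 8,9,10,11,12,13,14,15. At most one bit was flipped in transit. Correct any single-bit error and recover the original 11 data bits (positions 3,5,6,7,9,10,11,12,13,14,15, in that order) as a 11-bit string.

11110001111

s1: b1⊕b3⊕b5⊕b7⊕b9⊕b11⊕b13⊕b15 = 1⊕1⊕1⊕1⊕0⊕0⊕1⊕1 = 0
s2: b2⊕b3⊕b6⊕b7⊕b10⊕b11⊕b14⊕b15 = 1⊕1⊕1⊕1⊕0⊕0⊕1⊕1 = 0
s4: b4⊕b5⊕b6⊕b7⊕b12⊕b13⊕b14⊕b15 = 0⊕1⊕1⊕1⊕1⊕1⊕1⊕1 = 1
s8: b8⊕b9⊕b10⊕b11⊕b12⊕b13⊕b14⊕b15 = 0⊕0⊕0⊕0⊕1⊕1⊕1⊕1 = 0
Syndrome (s8...s1) = 0100 → position 4.
Flip bit 4: corrected codeword = 111111100001111
Data bits at positions 3,5,6,7,9,10,11,12,13,14,15: 11110001111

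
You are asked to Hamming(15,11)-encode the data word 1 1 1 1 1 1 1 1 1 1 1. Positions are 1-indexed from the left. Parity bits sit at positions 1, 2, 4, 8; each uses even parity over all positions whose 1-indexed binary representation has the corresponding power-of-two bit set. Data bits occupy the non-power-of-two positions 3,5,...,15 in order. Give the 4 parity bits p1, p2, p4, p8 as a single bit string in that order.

Place data bits at non-power-of-two positions: b3=1, b5=1, b6=1, b7=1, b9=1, b10=1, b11=1, b12=1, b13=1, b14=1, b15=1.
p1 = XOR of data positions {3,5,7,9,11,13,15} = 1⊕1⊕1⊕1⊕1⊕1⊕1 = 1
p2 = XOR of data positions {3,6,7,10,11,14,15} = 1⊕1⊕1⊕1⊕1⊕1⊕1 = 1
p4 = XOR of data positions {5,6,7,12,13,14,15} = 1⊕1⊕1⊕1⊕1⊕1⊕1 = 1
p8 = XOR of data positions {9,10,11,12,13,14,15} = 1⊕1⊕1⊕1⊕1⊕1⊕1 = 1
Parity bits p1,p2,p4,p8 = 1111

1111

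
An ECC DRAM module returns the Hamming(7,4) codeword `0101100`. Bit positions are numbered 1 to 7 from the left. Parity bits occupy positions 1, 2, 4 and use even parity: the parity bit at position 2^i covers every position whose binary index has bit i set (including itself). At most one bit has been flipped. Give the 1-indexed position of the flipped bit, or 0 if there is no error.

3

s1: b1⊕b3⊕b5⊕b7 = 0⊕0⊕1⊕0 = 1
s2: b2⊕b3⊕b6⊕b7 = 1⊕0⊕0⊕0 = 1
s4: b4⊕b5⊕b6⊕b7 = 1⊕1⊕0⊕0 = 0
Syndrome (s4...s1) = 011 → position 3.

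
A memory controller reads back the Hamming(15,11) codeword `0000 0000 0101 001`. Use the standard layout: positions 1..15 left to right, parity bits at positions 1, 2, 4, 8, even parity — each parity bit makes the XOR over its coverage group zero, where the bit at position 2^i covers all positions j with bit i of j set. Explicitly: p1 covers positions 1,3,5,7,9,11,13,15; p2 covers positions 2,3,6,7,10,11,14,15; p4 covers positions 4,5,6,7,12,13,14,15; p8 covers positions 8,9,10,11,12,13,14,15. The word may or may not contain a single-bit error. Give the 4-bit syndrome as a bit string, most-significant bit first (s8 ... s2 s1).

s1: b1⊕b3⊕b5⊕b7⊕b9⊕b11⊕b13⊕b15 = 0⊕0⊕0⊕0⊕0⊕0⊕0⊕1 = 1
s2: b2⊕b3⊕b6⊕b7⊕b10⊕b11⊕b14⊕b15 = 0⊕0⊕0⊕0⊕1⊕0⊕0⊕1 = 0
s4: b4⊕b5⊕b6⊕b7⊕b12⊕b13⊕b14⊕b15 = 0⊕0⊕0⊕0⊕1⊕0⊕0⊕1 = 0
s8: b8⊕b9⊕b10⊕b11⊕b12⊕b13⊕b14⊕b15 = 0⊕0⊕1⊕0⊕1⊕0⊕0⊕1 = 1
Syndrome (s8...s1) = 1001 → position 9.

1001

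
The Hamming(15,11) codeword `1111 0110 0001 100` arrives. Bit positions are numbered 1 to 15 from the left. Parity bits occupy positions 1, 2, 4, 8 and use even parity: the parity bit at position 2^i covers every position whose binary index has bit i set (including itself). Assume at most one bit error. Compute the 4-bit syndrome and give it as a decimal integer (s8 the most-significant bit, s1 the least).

s1: b1⊕b3⊕b5⊕b7⊕b9⊕b11⊕b13⊕b15 = 1⊕1⊕0⊕1⊕0⊕0⊕1⊕0 = 0
s2: b2⊕b3⊕b6⊕b7⊕b10⊕b11⊕b14⊕b15 = 1⊕1⊕1⊕1⊕0⊕0⊕0⊕0 = 0
s4: b4⊕b5⊕b6⊕b7⊕b12⊕b13⊕b14⊕b15 = 1⊕0⊕1⊕1⊕1⊕1⊕0⊕0 = 1
s8: b8⊕b9⊕b10⊕b11⊕b12⊕b13⊕b14⊕b15 = 0⊕0⊕0⊕0⊕1⊕1⊕0⊕0 = 0
Syndrome (s8...s1) = 0100 → position 4.

4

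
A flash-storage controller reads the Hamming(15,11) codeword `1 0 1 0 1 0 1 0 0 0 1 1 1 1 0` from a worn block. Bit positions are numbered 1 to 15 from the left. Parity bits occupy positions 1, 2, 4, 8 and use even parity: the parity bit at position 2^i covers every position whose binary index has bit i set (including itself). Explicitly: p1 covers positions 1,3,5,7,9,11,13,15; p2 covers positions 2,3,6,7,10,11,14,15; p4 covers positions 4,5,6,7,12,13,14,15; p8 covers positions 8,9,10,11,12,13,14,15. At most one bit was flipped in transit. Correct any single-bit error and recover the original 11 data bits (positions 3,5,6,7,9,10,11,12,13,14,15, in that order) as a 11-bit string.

s1: b1⊕b3⊕b5⊕b7⊕b9⊕b11⊕b13⊕b15 = 1⊕1⊕1⊕1⊕0⊕1⊕1⊕0 = 0
s2: b2⊕b3⊕b6⊕b7⊕b10⊕b11⊕b14⊕b15 = 0⊕1⊕0⊕1⊕0⊕1⊕1⊕0 = 0
s4: b4⊕b5⊕b6⊕b7⊕b12⊕b13⊕b14⊕b15 = 0⊕1⊕0⊕1⊕1⊕1⊕1⊕0 = 1
s8: b8⊕b9⊕b10⊕b11⊕b12⊕b13⊕b14⊕b15 = 0⊕0⊕0⊕1⊕1⊕1⊕1⊕0 = 0
Syndrome (s8...s1) = 0100 → position 4.
Flip bit 4: corrected codeword = 101110100011110
Data bits at positions 3,5,6,7,9,10,11,12,13,14,15: 11010011110

11010011110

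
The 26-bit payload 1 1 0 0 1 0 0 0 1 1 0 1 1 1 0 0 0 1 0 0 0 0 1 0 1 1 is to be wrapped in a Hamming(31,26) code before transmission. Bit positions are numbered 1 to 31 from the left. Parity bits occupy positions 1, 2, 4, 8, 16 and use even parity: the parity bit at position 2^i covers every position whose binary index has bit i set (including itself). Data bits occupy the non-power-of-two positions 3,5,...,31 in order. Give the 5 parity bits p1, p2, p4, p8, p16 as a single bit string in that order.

01101

Place data bits at non-power-of-two positions: b3=1, b5=1, b6=0, b7=0, b9=1, b10=0, b11=0, b12=0, b13=1, b14=1, b15=0, b17=1, b18=1, b19=1, b20=0, b21=0, b22=0, b23=1, b24=0, b25=0, b26=0, b27=0, b28=1, b29=0, b30=1, b31=1.
p1 = XOR of data positions {3,5,7,9,11,13,15,17,19,21,23,25,27,29,31} = 1⊕1⊕0⊕1⊕0⊕1⊕0⊕1⊕1⊕0⊕1⊕0⊕0⊕0⊕1 = 0
p2 = XOR of data positions {3,6,7,10,11,14,15,18,19,22,23,26,27,30,31} = 1⊕0⊕0⊕0⊕0⊕1⊕0⊕1⊕1⊕0⊕1⊕0⊕0⊕1⊕1 = 1
p4 = XOR of data positions {5,6,7,12,13,14,15,20,21,22,23,28,29,30,31} = 1⊕0⊕0⊕0⊕1⊕1⊕0⊕0⊕0⊕0⊕1⊕1⊕0⊕1⊕1 = 1
p8 = XOR of data positions {9,10,11,12,13,14,15,24,25,26,27,28,29,30,31} = 1⊕0⊕0⊕0⊕1⊕1⊕0⊕0⊕0⊕0⊕0⊕1⊕0⊕1⊕1 = 0
p16 = XOR of data positions {17,18,19,20,21,22,23,24,25,26,27,28,29,30,31} = 1⊕1⊕1⊕0⊕0⊕0⊕1⊕0⊕0⊕0⊕0⊕1⊕0⊕1⊕1 = 1
Parity bits p1,p2,p4,p8,p16 = 01101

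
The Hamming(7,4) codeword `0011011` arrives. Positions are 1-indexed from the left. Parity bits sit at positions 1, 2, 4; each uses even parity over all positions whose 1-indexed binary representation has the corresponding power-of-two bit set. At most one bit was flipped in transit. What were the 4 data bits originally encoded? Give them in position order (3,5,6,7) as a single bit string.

s1: b1⊕b3⊕b5⊕b7 = 0⊕1⊕0⊕1 = 0
s2: b2⊕b3⊕b6⊕b7 = 0⊕1⊕1⊕1 = 1
s4: b4⊕b5⊕b6⊕b7 = 1⊕0⊕1⊕1 = 1
Syndrome (s4...s1) = 110 → position 6.
Flip bit 6: corrected codeword = 0011001
Data bits at positions 3,5,6,7: 1001

1001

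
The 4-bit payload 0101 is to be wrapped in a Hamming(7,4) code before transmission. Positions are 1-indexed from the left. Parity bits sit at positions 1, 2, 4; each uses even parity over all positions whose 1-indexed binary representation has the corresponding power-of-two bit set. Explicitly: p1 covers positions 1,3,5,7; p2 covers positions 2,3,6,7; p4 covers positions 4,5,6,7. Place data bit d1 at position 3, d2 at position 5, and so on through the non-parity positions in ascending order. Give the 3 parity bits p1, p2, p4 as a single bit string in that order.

Place data bits at non-power-of-two positions: b3=0, b5=1, b6=0, b7=1.
p1 = XOR of data positions {3,5,7} = 0⊕1⊕1 = 0
p2 = XOR of data positions {3,6,7} = 0⊕0⊕1 = 1
p4 = XOR of data positions {5,6,7} = 1⊕0⊕1 = 0
Parity bits p1,p2,p4 = 010

010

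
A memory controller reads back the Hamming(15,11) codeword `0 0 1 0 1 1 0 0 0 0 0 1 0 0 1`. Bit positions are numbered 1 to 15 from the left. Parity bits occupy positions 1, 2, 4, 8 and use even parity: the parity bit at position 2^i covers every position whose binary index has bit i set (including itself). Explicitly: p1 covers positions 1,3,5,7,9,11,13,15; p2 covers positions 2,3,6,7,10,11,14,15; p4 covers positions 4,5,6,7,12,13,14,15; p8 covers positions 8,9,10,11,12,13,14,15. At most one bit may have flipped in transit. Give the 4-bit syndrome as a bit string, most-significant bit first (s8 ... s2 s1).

s1: b1⊕b3⊕b5⊕b7⊕b9⊕b11⊕b13⊕b15 = 0⊕1⊕1⊕0⊕0⊕0⊕0⊕1 = 1
s2: b2⊕b3⊕b6⊕b7⊕b10⊕b11⊕b14⊕b15 = 0⊕1⊕1⊕0⊕0⊕0⊕0⊕1 = 1
s4: b4⊕b5⊕b6⊕b7⊕b12⊕b13⊕b14⊕b15 = 0⊕1⊕1⊕0⊕1⊕0⊕0⊕1 = 0
s8: b8⊕b9⊕b10⊕b11⊕b12⊕b13⊕b14⊕b15 = 0⊕0⊕0⊕0⊕1⊕0⊕0⊕1 = 0
Syndrome (s8...s1) = 0011 → position 3.

0011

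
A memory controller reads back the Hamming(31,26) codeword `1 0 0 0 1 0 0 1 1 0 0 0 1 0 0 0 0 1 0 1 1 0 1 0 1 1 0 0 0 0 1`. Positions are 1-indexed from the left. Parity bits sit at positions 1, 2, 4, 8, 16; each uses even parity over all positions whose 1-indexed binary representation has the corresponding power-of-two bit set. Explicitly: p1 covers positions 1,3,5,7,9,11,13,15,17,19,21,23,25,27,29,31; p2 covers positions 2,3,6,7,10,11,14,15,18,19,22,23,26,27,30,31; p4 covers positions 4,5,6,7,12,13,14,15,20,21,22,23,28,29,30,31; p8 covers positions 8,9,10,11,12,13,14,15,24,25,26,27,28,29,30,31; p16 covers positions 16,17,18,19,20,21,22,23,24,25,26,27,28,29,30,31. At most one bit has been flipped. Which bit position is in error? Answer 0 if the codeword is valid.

16

s1: b1⊕b3⊕b5⊕b7⊕b9⊕b11⊕b13⊕b15⊕b17⊕b19⊕b21⊕b23⊕b25⊕b27⊕b29⊕b31 = 1⊕0⊕1⊕0⊕1⊕0⊕1⊕0⊕0⊕0⊕1⊕1⊕1⊕0⊕0⊕1 = 0
s2: b2⊕b3⊕b6⊕b7⊕b10⊕b11⊕b14⊕b15⊕b18⊕b19⊕b22⊕b23⊕b26⊕b27⊕b30⊕b31 = 0⊕0⊕0⊕0⊕0⊕0⊕0⊕0⊕1⊕0⊕0⊕1⊕1⊕0⊕0⊕1 = 0
s4: b4⊕b5⊕b6⊕b7⊕b12⊕b13⊕b14⊕b15⊕b20⊕b21⊕b22⊕b23⊕b28⊕b29⊕b30⊕b31 = 0⊕1⊕0⊕0⊕0⊕1⊕0⊕0⊕1⊕1⊕0⊕1⊕0⊕0⊕0⊕1 = 0
s8: b8⊕b9⊕b10⊕b11⊕b12⊕b13⊕b14⊕b15⊕b24⊕b25⊕b26⊕b27⊕b28⊕b29⊕b30⊕b31 = 1⊕1⊕0⊕0⊕0⊕1⊕0⊕0⊕0⊕1⊕1⊕0⊕0⊕0⊕0⊕1 = 0
s16: b16⊕b17⊕b18⊕b19⊕b20⊕b21⊕b22⊕b23⊕b24⊕b25⊕b26⊕b27⊕b28⊕b29⊕b30⊕b31 = 0⊕0⊕1⊕0⊕1⊕1⊕0⊕1⊕0⊕1⊕1⊕0⊕0⊕0⊕0⊕1 = 1
Syndrome (s16...s1) = 10000 → position 16.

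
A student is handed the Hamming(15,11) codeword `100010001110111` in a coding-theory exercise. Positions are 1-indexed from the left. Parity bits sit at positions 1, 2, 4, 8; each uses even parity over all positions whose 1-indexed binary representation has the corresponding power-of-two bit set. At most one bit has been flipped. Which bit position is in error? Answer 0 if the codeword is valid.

s1: b1⊕b3⊕b5⊕b7⊕b9⊕b11⊕b13⊕b15 = 1⊕0⊕1⊕0⊕1⊕1⊕1⊕1 = 0
s2: b2⊕b3⊕b6⊕b7⊕b10⊕b11⊕b14⊕b15 = 0⊕0⊕0⊕0⊕1⊕1⊕1⊕1 = 0
s4: b4⊕b5⊕b6⊕b7⊕b12⊕b13⊕b14⊕b15 = 0⊕1⊕0⊕0⊕0⊕1⊕1⊕1 = 0
s8: b8⊕b9⊕b10⊕b11⊕b12⊕b13⊕b14⊕b15 = 0⊕1⊕1⊕1⊕0⊕1⊕1⊕1 = 0
Syndrome (s8...s1) = 0000 → position 0 (no error).

0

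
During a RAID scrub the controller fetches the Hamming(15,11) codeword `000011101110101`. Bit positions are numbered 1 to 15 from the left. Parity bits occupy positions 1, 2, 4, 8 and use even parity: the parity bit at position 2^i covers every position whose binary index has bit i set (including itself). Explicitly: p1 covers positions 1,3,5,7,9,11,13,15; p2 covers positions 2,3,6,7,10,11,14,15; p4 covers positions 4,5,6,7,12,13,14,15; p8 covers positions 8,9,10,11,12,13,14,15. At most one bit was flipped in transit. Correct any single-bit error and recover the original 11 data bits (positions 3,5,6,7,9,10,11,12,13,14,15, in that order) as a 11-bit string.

s1: b1⊕b3⊕b5⊕b7⊕b9⊕b11⊕b13⊕b15 = 0⊕0⊕1⊕1⊕1⊕1⊕1⊕1 = 0
s2: b2⊕b3⊕b6⊕b7⊕b10⊕b11⊕b14⊕b15 = 0⊕0⊕1⊕1⊕1⊕1⊕0⊕1 = 1
s4: b4⊕b5⊕b6⊕b7⊕b12⊕b13⊕b14⊕b15 = 0⊕1⊕1⊕1⊕0⊕1⊕0⊕1 = 1
s8: b8⊕b9⊕b10⊕b11⊕b12⊕b13⊕b14⊕b15 = 0⊕1⊕1⊕1⊕0⊕1⊕0⊕1 = 1
Syndrome (s8...s1) = 1110 → position 14.
Flip bit 14: corrected codeword = 000011101110111
Data bits at positions 3,5,6,7,9,10,11,12,13,14,15: 01111110111

01111110111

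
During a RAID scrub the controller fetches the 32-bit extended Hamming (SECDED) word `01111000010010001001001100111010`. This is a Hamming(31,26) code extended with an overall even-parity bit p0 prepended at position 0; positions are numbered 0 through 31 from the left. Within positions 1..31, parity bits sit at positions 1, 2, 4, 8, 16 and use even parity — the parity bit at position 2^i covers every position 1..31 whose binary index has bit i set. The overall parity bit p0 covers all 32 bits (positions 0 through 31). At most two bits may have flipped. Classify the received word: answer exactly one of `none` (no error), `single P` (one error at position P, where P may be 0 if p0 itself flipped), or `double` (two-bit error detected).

none

s1: b1⊕b3⊕b5⊕b7⊕b9⊕b11⊕b13⊕b15⊕b17⊕b19⊕b21⊕b23⊕b25⊕b27⊕b29⊕b31 = 1⊕1⊕0⊕0⊕1⊕0⊕0⊕0⊕0⊕1⊕0⊕1⊕0⊕1⊕0⊕0 = 0
s2: b2⊕b3⊕b6⊕b7⊕b10⊕b11⊕b14⊕b15⊕b18⊕b19⊕b22⊕b23⊕b26⊕b27⊕b30⊕b31 = 1⊕1⊕0⊕0⊕0⊕0⊕0⊕0⊕0⊕1⊕1⊕1⊕1⊕1⊕1⊕0 = 0
s4: b4⊕b5⊕b6⊕b7⊕b12⊕b13⊕b14⊕b15⊕b20⊕b21⊕b22⊕b23⊕b28⊕b29⊕b30⊕b31 = 1⊕0⊕0⊕0⊕1⊕0⊕0⊕0⊕0⊕0⊕1⊕1⊕1⊕0⊕1⊕0 = 0
s8: b8⊕b9⊕b10⊕b11⊕b12⊕b13⊕b14⊕b15⊕b24⊕b25⊕b26⊕b27⊕b28⊕b29⊕b30⊕b31 = 0⊕1⊕0⊕0⊕1⊕0⊕0⊕0⊕0⊕0⊕1⊕1⊕1⊕0⊕1⊕0 = 0
s16: b16⊕b17⊕b18⊕b19⊕b20⊕b21⊕b22⊕b23⊕b24⊕b25⊕b26⊕b27⊕b28⊕b29⊕b30⊕b31 = 1⊕0⊕0⊕1⊕0⊕0⊕1⊕1⊕0⊕0⊕1⊕1⊕1⊕0⊕1⊕0 = 0
Syndrome (s16...s1) = 00000 → position 0 (no error).
Overall parity (XOR of all 32 bits, including p0): 0⊕1⊕1⊕1⊕1⊕0⊕0⊕0⊕0⊕1⊕0⊕0⊕1⊕0⊕0⊕0⊕1⊕0⊕0⊕1⊕0⊕0⊕1⊕1⊕0⊕0⊕1⊕1⊕1⊕0⊕1⊕0 = 0
Overall=0, syndrome position=0 → no error.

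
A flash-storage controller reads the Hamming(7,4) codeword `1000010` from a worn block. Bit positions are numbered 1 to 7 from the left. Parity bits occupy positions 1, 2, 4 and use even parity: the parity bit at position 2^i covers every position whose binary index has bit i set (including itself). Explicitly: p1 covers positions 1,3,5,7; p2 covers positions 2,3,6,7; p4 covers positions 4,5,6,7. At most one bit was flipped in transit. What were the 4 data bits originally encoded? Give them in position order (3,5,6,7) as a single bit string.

s1: b1⊕b3⊕b5⊕b7 = 1⊕0⊕0⊕0 = 1
s2: b2⊕b3⊕b6⊕b7 = 0⊕0⊕1⊕0 = 1
s4: b4⊕b5⊕b6⊕b7 = 0⊕0⊕1⊕0 = 1
Syndrome (s4...s1) = 111 → position 7.
Flip bit 7: corrected codeword = 1000011
Data bits at positions 3,5,6,7: 0011

0011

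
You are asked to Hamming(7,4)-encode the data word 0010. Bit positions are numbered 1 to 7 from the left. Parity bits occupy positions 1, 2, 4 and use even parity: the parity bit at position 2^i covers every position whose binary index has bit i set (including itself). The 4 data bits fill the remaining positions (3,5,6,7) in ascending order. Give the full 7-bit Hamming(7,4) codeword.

0101010

Place data bits at non-power-of-two positions: b3=0, b5=0, b6=1, b7=0.
p1 = XOR of data positions {3,5,7} = 0⊕0⊕0 = 0
p2 = XOR of data positions {3,6,7} = 0⊕1⊕0 = 1
p4 = XOR of data positions {5,6,7} = 0⊕1⊕0 = 1
Codeword b1..b7 = 0101010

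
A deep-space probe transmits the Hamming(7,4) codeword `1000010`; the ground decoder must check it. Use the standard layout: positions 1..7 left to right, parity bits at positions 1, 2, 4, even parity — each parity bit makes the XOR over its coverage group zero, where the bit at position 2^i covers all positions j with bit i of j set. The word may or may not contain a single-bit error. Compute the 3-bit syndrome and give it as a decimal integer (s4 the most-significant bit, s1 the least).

s1: b1⊕b3⊕b5⊕b7 = 1⊕0⊕0⊕0 = 1
s2: b2⊕b3⊕b6⊕b7 = 0⊕0⊕1⊕0 = 1
s4: b4⊕b5⊕b6⊕b7 = 0⊕0⊕1⊕0 = 1
Syndrome (s4...s1) = 111 → position 7.

7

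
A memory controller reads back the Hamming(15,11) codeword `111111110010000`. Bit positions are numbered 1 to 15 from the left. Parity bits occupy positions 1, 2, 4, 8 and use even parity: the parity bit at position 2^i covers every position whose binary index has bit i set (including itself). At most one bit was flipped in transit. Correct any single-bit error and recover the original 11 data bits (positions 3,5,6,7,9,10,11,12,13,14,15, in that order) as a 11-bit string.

s1: b1⊕b3⊕b5⊕b7⊕b9⊕b11⊕b13⊕b15 = 1⊕1⊕1⊕1⊕0⊕1⊕0⊕0 = 1
s2: b2⊕b3⊕b6⊕b7⊕b10⊕b11⊕b14⊕b15 = 1⊕1⊕1⊕1⊕0⊕1⊕0⊕0 = 1
s4: b4⊕b5⊕b6⊕b7⊕b12⊕b13⊕b14⊕b15 = 1⊕1⊕1⊕1⊕0⊕0⊕0⊕0 = 0
s8: b8⊕b9⊕b10⊕b11⊕b12⊕b13⊕b14⊕b15 = 1⊕0⊕0⊕1⊕0⊕0⊕0⊕0 = 0
Syndrome (s8...s1) = 0011 → position 3.
Flip bit 3: corrected codeword = 110111110010000
Data bits at positions 3,5,6,7,9,10,11,12,13,14,15: 01110010000

01110010000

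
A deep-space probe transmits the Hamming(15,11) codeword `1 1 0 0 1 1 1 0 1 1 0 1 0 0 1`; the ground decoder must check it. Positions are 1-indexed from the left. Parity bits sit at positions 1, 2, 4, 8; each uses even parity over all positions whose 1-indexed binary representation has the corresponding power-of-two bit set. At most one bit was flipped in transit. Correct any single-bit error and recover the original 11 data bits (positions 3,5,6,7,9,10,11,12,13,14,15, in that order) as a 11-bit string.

s1: b1⊕b3⊕b5⊕b7⊕b9⊕b11⊕b13⊕b15 = 1⊕0⊕1⊕1⊕1⊕0⊕0⊕1 = 1
s2: b2⊕b3⊕b6⊕b7⊕b10⊕b11⊕b14⊕b15 = 1⊕0⊕1⊕1⊕1⊕0⊕0⊕1 = 1
s4: b4⊕b5⊕b6⊕b7⊕b12⊕b13⊕b14⊕b15 = 0⊕1⊕1⊕1⊕1⊕0⊕0⊕1 = 1
s8: b8⊕b9⊕b10⊕b11⊕b12⊕b13⊕b14⊕b15 = 0⊕1⊕1⊕0⊕1⊕0⊕0⊕1 = 0
Syndrome (s8...s1) = 0111 → position 7.
Flip bit 7: corrected codeword = 110011001101001
Data bits at positions 3,5,6,7,9,10,11,12,13,14,15: 01101101001

01101101001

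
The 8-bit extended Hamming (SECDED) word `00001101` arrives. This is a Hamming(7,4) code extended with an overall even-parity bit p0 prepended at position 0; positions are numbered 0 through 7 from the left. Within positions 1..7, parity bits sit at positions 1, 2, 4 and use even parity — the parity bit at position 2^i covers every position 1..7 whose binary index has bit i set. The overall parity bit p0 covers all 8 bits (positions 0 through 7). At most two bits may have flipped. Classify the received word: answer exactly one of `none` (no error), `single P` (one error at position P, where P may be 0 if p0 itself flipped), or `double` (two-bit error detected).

s1: b1⊕b3⊕b5⊕b7 = 0⊕0⊕1⊕1 = 0
s2: b2⊕b3⊕b6⊕b7 = 0⊕0⊕0⊕1 = 1
s4: b4⊕b5⊕b6⊕b7 = 1⊕1⊕0⊕1 = 1
Syndrome (s4...s1) = 110 → position 6.
Overall parity (XOR of all 8 bits, including p0): 0⊕0⊕0⊕0⊕1⊕1⊕0⊕1 = 1
Overall=1, syndrome position=6 → single-bit error at position 6.

single 6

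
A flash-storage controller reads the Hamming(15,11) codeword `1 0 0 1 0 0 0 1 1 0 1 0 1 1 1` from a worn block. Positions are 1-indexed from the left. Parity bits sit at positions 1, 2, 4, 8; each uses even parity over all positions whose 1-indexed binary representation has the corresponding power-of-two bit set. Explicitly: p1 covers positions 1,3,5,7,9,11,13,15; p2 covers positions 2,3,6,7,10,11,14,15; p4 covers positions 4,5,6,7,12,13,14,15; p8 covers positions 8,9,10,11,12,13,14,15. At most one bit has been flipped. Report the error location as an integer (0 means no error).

3

s1: b1⊕b3⊕b5⊕b7⊕b9⊕b11⊕b13⊕b15 = 1⊕0⊕0⊕0⊕1⊕1⊕1⊕1 = 1
s2: b2⊕b3⊕b6⊕b7⊕b10⊕b11⊕b14⊕b15 = 0⊕0⊕0⊕0⊕0⊕1⊕1⊕1 = 1
s4: b4⊕b5⊕b6⊕b7⊕b12⊕b13⊕b14⊕b15 = 1⊕0⊕0⊕0⊕0⊕1⊕1⊕1 = 0
s8: b8⊕b9⊕b10⊕b11⊕b12⊕b13⊕b14⊕b15 = 1⊕1⊕0⊕1⊕0⊕1⊕1⊕1 = 0
Syndrome (s8...s1) = 0011 → position 3.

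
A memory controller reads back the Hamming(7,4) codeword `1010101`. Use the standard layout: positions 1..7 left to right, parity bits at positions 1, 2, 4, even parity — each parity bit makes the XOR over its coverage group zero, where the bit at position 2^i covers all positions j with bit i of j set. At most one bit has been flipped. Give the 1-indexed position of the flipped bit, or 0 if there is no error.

0

s1: b1⊕b3⊕b5⊕b7 = 1⊕1⊕1⊕1 = 0
s2: b2⊕b3⊕b6⊕b7 = 0⊕1⊕0⊕1 = 0
s4: b4⊕b5⊕b6⊕b7 = 0⊕1⊕0⊕1 = 0
Syndrome (s4...s1) = 000 → position 0 (no error).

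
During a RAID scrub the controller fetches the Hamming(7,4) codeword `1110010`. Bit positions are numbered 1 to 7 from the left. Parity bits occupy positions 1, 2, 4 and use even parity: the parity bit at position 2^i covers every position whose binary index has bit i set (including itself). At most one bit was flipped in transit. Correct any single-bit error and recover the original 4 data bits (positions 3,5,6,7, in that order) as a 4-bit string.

1000

s1: b1⊕b3⊕b5⊕b7 = 1⊕1⊕0⊕0 = 0
s2: b2⊕b3⊕b6⊕b7 = 1⊕1⊕1⊕0 = 1
s4: b4⊕b5⊕b6⊕b7 = 0⊕0⊕1⊕0 = 1
Syndrome (s4...s1) = 110 → position 6.
Flip bit 6: corrected codeword = 1110000
Data bits at positions 3,5,6,7: 1000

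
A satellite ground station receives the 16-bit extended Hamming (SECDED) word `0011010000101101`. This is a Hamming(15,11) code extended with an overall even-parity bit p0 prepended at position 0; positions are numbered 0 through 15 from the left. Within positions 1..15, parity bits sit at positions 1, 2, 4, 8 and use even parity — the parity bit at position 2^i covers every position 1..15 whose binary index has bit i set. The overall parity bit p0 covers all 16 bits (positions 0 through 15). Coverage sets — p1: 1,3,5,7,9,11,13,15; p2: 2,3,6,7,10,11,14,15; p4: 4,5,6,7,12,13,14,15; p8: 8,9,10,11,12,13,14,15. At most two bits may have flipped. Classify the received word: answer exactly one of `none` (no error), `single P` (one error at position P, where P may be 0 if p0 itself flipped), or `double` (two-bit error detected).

s1: b1⊕b3⊕b5⊕b7⊕b9⊕b11⊕b13⊕b15 = 0⊕1⊕1⊕0⊕0⊕0⊕1⊕1 = 0
s2: b2⊕b3⊕b6⊕b7⊕b10⊕b11⊕b14⊕b15 = 1⊕1⊕0⊕0⊕1⊕0⊕0⊕1 = 0
s4: b4⊕b5⊕b6⊕b7⊕b12⊕b13⊕b14⊕b15 = 0⊕1⊕0⊕0⊕1⊕1⊕0⊕1 = 0
s8: b8⊕b9⊕b10⊕b11⊕b12⊕b13⊕b14⊕b15 = 0⊕0⊕1⊕0⊕1⊕1⊕0⊕1 = 0
Syndrome (s8...s1) = 0000 → position 0 (no error).
Overall parity (XOR of all 16 bits, including p0): 0⊕0⊕1⊕1⊕0⊕1⊕0⊕0⊕0⊕0⊕1⊕0⊕1⊕1⊕0⊕1 = 1
Overall=1, syndrome position=0 → single-bit error at position 0.

single 0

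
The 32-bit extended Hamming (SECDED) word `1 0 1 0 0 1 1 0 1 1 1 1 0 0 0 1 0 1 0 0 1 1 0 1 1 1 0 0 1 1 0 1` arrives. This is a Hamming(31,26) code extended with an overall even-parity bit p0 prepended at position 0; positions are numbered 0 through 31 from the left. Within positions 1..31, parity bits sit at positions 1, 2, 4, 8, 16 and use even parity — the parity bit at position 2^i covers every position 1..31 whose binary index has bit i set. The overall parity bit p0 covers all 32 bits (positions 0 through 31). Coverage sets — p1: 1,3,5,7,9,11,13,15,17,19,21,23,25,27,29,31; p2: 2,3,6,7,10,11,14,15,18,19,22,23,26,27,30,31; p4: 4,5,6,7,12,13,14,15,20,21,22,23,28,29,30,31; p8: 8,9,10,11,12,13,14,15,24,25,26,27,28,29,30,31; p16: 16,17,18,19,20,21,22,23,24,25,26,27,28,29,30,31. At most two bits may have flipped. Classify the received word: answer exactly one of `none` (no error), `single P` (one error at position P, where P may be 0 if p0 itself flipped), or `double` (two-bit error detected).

double

s1: b1⊕b3⊕b5⊕b7⊕b9⊕b11⊕b13⊕b15⊕b17⊕b19⊕b21⊕b23⊕b25⊕b27⊕b29⊕b31 = 0⊕0⊕1⊕0⊕1⊕1⊕0⊕1⊕1⊕0⊕1⊕1⊕1⊕0⊕1⊕1 = 0
s2: b2⊕b3⊕b6⊕b7⊕b10⊕b11⊕b14⊕b15⊕b18⊕b19⊕b22⊕b23⊕b26⊕b27⊕b30⊕b31 = 1⊕0⊕1⊕0⊕1⊕1⊕0⊕1⊕0⊕0⊕0⊕1⊕0⊕0⊕0⊕1 = 1
s4: b4⊕b5⊕b6⊕b7⊕b12⊕b13⊕b14⊕b15⊕b20⊕b21⊕b22⊕b23⊕b28⊕b29⊕b30⊕b31 = 0⊕1⊕1⊕0⊕0⊕0⊕0⊕1⊕1⊕1⊕0⊕1⊕1⊕1⊕0⊕1 = 1
s8: b8⊕b9⊕b10⊕b11⊕b12⊕b13⊕b14⊕b15⊕b24⊕b25⊕b26⊕b27⊕b28⊕b29⊕b30⊕b31 = 1⊕1⊕1⊕1⊕0⊕0⊕0⊕1⊕1⊕1⊕0⊕0⊕1⊕1⊕0⊕1 = 0
s16: b16⊕b17⊕b18⊕b19⊕b20⊕b21⊕b22⊕b23⊕b24⊕b25⊕b26⊕b27⊕b28⊕b29⊕b30⊕b31 = 0⊕1⊕0⊕0⊕1⊕1⊕0⊕1⊕1⊕1⊕0⊕0⊕1⊕1⊕0⊕1 = 1
Syndrome (s16...s1) = 10110 → position 22.
Overall parity (XOR of all 32 bits, including p0): 1⊕0⊕1⊕0⊕0⊕1⊕1⊕0⊕1⊕1⊕1⊕1⊕0⊕0⊕0⊕1⊕0⊕1⊕0⊕0⊕1⊕1⊕0⊕1⊕1⊕1⊕0⊕0⊕1⊕1⊕0⊕1 = 0
Overall=0, syndrome position=22 → double-bit error detected (uncorrectable).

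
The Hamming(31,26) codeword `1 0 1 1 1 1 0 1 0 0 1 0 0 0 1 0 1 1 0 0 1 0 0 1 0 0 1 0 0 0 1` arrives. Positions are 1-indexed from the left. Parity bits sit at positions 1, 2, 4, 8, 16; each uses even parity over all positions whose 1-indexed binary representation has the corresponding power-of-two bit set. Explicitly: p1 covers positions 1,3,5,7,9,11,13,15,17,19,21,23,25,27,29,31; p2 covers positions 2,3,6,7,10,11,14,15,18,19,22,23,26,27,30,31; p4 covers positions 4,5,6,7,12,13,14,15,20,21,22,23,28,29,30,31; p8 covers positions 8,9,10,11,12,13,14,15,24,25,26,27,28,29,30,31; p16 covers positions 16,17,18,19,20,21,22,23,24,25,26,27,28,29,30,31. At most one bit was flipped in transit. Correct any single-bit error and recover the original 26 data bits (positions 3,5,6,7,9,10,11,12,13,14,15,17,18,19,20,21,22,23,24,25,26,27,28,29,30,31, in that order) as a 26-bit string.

01100010001110010010010001

s1: b1⊕b3⊕b5⊕b7⊕b9⊕b11⊕b13⊕b15⊕b17⊕b19⊕b21⊕b23⊕b25⊕b27⊕b29⊕b31 = 1⊕1⊕1⊕0⊕0⊕1⊕0⊕1⊕1⊕0⊕1⊕0⊕0⊕1⊕0⊕1 = 1
s2: b2⊕b3⊕b6⊕b7⊕b10⊕b11⊕b14⊕b15⊕b18⊕b19⊕b22⊕b23⊕b26⊕b27⊕b30⊕b31 = 0⊕1⊕1⊕0⊕0⊕1⊕0⊕1⊕1⊕0⊕0⊕0⊕0⊕1⊕0⊕1 = 1
s4: b4⊕b5⊕b6⊕b7⊕b12⊕b13⊕b14⊕b15⊕b20⊕b21⊕b22⊕b23⊕b28⊕b29⊕b30⊕b31 = 1⊕1⊕1⊕0⊕0⊕0⊕0⊕1⊕0⊕1⊕0⊕0⊕0⊕0⊕0⊕1 = 0
s8: b8⊕b9⊕b10⊕b11⊕b12⊕b13⊕b14⊕b15⊕b24⊕b25⊕b26⊕b27⊕b28⊕b29⊕b30⊕b31 = 1⊕0⊕0⊕1⊕0⊕0⊕0⊕1⊕1⊕0⊕0⊕1⊕0⊕0⊕0⊕1 = 0
s16: b16⊕b17⊕b18⊕b19⊕b20⊕b21⊕b22⊕b23⊕b24⊕b25⊕b26⊕b27⊕b28⊕b29⊕b30⊕b31 = 0⊕1⊕1⊕0⊕0⊕1⊕0⊕0⊕1⊕0⊕0⊕1⊕0⊕0⊕0⊕1 = 0
Syndrome (s16...s1) = 00011 → position 3.
Flip bit 3: corrected codeword = 1001110100100010110010010010001
Data bits at positions 3,5,6,7,9,10,11,12,13,14,15,17,18,19,20,21,22,23,24,25,26,27,28,29,30,31: 01100010001110010010010001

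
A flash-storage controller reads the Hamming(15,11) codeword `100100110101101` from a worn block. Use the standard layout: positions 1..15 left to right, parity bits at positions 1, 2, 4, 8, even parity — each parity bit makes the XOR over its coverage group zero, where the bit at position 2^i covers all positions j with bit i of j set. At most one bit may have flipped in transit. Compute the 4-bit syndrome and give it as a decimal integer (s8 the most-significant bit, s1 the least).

14

s1: b1⊕b3⊕b5⊕b7⊕b9⊕b11⊕b13⊕b15 = 1⊕0⊕0⊕1⊕0⊕0⊕1⊕1 = 0
s2: b2⊕b3⊕b6⊕b7⊕b10⊕b11⊕b14⊕b15 = 0⊕0⊕0⊕1⊕1⊕0⊕0⊕1 = 1
s4: b4⊕b5⊕b6⊕b7⊕b12⊕b13⊕b14⊕b15 = 1⊕0⊕0⊕1⊕1⊕1⊕0⊕1 = 1
s8: b8⊕b9⊕b10⊕b11⊕b12⊕b13⊕b14⊕b15 = 1⊕0⊕1⊕0⊕1⊕1⊕0⊕1 = 1
Syndrome (s8...s1) = 1110 → position 14.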